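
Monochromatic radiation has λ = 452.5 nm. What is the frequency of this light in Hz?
6.6252e+14 Hz

Using the wave equation: c = fλ

Solving for frequency:
f = c/λ = (3×10⁸ m/s) / (452.5×10⁻⁹ m)
f = 6.6252e+14 Hz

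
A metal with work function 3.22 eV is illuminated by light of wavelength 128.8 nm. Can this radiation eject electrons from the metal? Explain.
Yes

For photoemission, the photon energy must exceed the work function.

Photon energy: E = hc/λ = 9.6261 eV
Work function: φ = 3.22 eV

Since E_photon (9.6261 eV) > φ (3.22 eV), photoemission WILL occur.
The threshold wavelength is λ₀ = hc/φ = 385.0 nm.
Since 128.8 nm < 385.0 nm, the light has sufficient energy.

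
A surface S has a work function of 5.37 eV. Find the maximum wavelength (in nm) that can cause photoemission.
230.88 nm

The threshold wavelength is when the photon energy equals the work function:
hc/λ₀ = φ

Solving for λ₀:
λ₀ = hc/φ = (6.626×10⁻³⁴ J·s)(3×10⁸ m/s) / (5.37 eV × 1.602×10⁻¹⁹ J/eV)
λ₀ = 230.88 nm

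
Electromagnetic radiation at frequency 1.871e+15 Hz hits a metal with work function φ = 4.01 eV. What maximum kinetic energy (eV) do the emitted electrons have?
3.7278 eV

Using Einstein's photoelectric equation: KE_max = hf - φ

First, calculate the photon energy:
E_photon = hf = (6.626×10⁻³⁴ J·s)(1.871e+15 Hz)
E_photon = 7.7378 eV

Then, the maximum kinetic energy:
KE_max = E_photon - φ = 7.7378 eV - 4.01 eV = 3.7278 eV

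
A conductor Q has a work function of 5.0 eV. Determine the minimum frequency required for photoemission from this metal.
1.2090e+15 Hz

The threshold frequency is when the photon energy equals the work function:
hf₀ = φ

Solving for f₀:
f₀ = φ/h = (5.0 eV × 1.602×10⁻¹⁹ J/eV) / (6.626×10⁻³⁴ J·s)
f₀ = 1.2090e+15 Hz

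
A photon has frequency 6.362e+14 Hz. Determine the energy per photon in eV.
2.6311 eV

Using E = hf:

E = hf = (6.626×10⁻³⁴ J·s)(6.362e+14 Hz)
E = 2.6311 eV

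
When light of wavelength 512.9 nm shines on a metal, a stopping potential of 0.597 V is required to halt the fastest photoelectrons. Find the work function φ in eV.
1.82 eV

The stopping potential gives the maximum kinetic energy: KE_max = eV_s = 0.597 eV

From Einstein's photoelectric equation: KE_max = hc/λ - φ
Rearranging: φ = hc/λ - KE_max

Calculate photon energy:
E_photon = hc/λ = (6.626×10⁻³⁴ J·s)(3×10⁸ m/s) / (512.9×10⁻⁹ m) = 2.4173 eV

Therefore:
φ = 2.4173 - 0.597 = 1.82 eV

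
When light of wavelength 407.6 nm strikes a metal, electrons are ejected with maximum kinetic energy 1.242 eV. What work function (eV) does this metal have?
1.80 eV

From Einstein's photoelectric equation: KE_max = hf - φ = hc/λ - φ

Rearranging for φ:
φ = hc/λ - KE_max

Calculate photon energy:
E_photon = hc/λ = 3.0418 eV

Therefore:
φ = 3.0418 - 1.242 = 1.80 eV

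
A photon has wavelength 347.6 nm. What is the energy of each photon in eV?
3.5669 eV

Using E = hf = hc/λ:

E = hc/λ = (6.626×10⁻³⁴ J·s)(3×10⁸ m/s) / (347.6×10⁻⁹ m)
E = 3.5669 eV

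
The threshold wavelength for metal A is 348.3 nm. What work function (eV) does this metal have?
3.56 eV

At the threshold wavelength, photon energy equals work function:
φ = hc/λ₀

Calculating:
φ = (6.626×10⁻³⁴ J·s)(3×10⁸ m/s) / (348.3×10⁻⁹ m)
φ = 3.56 eV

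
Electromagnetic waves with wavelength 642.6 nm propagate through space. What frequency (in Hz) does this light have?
4.6653e+14 Hz

Using the wave equation: c = fλ

Solving for frequency:
f = c/λ = (3×10⁸ m/s) / (642.6×10⁻⁹ m)
f = 4.6653e+14 Hz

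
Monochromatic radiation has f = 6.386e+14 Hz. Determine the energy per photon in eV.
2.6410 eV

Using E = hf:

E = hf = (6.626×10⁻³⁴ J·s)(6.386e+14 Hz)
E = 2.6410 eV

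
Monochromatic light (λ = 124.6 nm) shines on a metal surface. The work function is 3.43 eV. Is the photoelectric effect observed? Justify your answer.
Yes

For photoemission, the photon energy must exceed the work function.

Photon energy: E = hc/λ = 9.9506 eV
Work function: φ = 3.43 eV

Since E_photon (9.9506 eV) > φ (3.43 eV), photoemission WILL occur.
The threshold wavelength is λ₀ = hc/φ = 361.5 nm.
Since 124.6 nm < 361.5 nm, the light has sufficient energy.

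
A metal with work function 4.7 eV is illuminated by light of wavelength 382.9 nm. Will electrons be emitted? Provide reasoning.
No

For photoemission, the photon energy must exceed the work function.

Photon energy: E = hc/λ = 3.2380 eV
Work function: φ = 4.7 eV

Since E_photon (3.2380 eV) < φ (4.7 eV), photoemission will NOT occur.
The threshold wavelength is λ₀ = hc/φ = 263.8 nm.
Since 382.9 nm > 263.8 nm, the photons lack sufficient energy.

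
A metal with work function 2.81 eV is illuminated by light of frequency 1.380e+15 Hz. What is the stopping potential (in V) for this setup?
2.8972 V

The stopping potential V_s satisfies: eV_s = KE_max

First, find KE_max using Einstein's equation:
E_photon = hf = (6.626×10⁻³⁴ J·s)(1.380e+15 Hz) = 5.7072 eV
KE_max = E_photon - φ = 5.7072 - 2.81 = 2.8972 eV

Since eV_s = KE_max:
V_s = KE_max/e = 2.8972 V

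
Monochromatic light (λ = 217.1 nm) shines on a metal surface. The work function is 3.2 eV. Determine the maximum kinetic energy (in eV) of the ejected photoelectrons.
2.5109 eV

Using Einstein's photoelectric equation: KE_max = hf - φ = hc/λ - φ

First, calculate the photon energy:
E_photon = hc/λ = (6.626×10⁻³⁴ J·s)(3×10⁸ m/s) / (217.1×10⁻⁹ m)
E_photon = 5.7109 eV

Then, the maximum kinetic energy:
KE_max = E_photon - φ = 5.7109 eV - 3.2 eV = 2.5109 eV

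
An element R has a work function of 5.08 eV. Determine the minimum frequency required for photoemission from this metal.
1.2283e+15 Hz

The threshold frequency is when the photon energy equals the work function:
hf₀ = φ

Solving for f₀:
f₀ = φ/h = (5.08 eV × 1.602×10⁻¹⁹ J/eV) / (6.626×10⁻³⁴ J·s)
f₀ = 1.2283e+15 Hz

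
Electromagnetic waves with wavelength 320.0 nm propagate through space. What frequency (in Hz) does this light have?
9.3685e+14 Hz

Using the wave equation: c = fλ

Solving for frequency:
f = c/λ = (3×10⁸ m/s) / (320.0×10⁻⁹ m)
f = 9.3685e+14 Hz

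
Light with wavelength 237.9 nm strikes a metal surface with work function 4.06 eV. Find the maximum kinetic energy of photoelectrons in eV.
1.1516 eV

Using Einstein's photoelectric equation: KE_max = hf - φ = hc/λ - φ

First, calculate the photon energy:
E_photon = hc/λ = (6.626×10⁻³⁴ J·s)(3×10⁸ m/s) / (237.9×10⁻⁹ m)
E_photon = 5.2116 eV

Then, the maximum kinetic energy:
KE_max = E_photon - φ = 5.2116 eV - 4.06 eV = 1.1516 eV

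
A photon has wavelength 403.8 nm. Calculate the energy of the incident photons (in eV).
3.0704 eV

Using E = hf = hc/λ:

E = hc/λ = (6.626×10⁻³⁴ J·s)(3×10⁸ m/s) / (403.8×10⁻⁹ m)
E = 3.0704 eV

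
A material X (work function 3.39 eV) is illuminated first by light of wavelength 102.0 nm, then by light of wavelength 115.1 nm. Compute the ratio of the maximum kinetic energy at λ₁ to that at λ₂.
1.1874

Using Einstein's equation: KE_max = hc/λ - φ

For λ₁ = 102.0 nm:
E₁ = hc/λ₁ = 12.1553 eV
KE₁ = E₁ - φ = 12.1553 - 3.39 = 8.7653 eV

For λ₂ = 115.1 nm:
E₂ = hc/λ₂ = 10.7719 eV
KE₂ = E₂ - φ = 10.7719 - 3.39 = 7.3819 eV

Ratio: KE₁/KE₂ = 8.7653/7.3819 = 1.1874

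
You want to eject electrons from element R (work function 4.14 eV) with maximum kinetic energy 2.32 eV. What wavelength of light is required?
191.93 nm

From Einstein's equation: KE_max = hc/λ - φ

Rearranging for λ:
hc/λ = KE_max + φ
λ = hc/(KE_max + φ)

Required photon energy:
E_photon = KE_max + φ = 2.32 + 4.14 = 6.46 eV

Required wavelength:
λ = hc/E_photon = (6.626×10⁻³⁴)(3×10⁸) / (6.46 × 1.602×10⁻¹⁹)
λ = 191.93 nm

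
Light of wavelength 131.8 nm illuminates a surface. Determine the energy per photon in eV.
9.4070 eV

Using E = hf = hc/λ:

E = hc/λ = (6.626×10⁻³⁴ J·s)(3×10⁸ m/s) / (131.8×10⁻⁹ m)
E = 9.4070 eV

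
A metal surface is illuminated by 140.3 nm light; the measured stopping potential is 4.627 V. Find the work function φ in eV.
4.21 eV

The stopping potential gives the maximum kinetic energy: KE_max = eV_s = 4.627 eV

From Einstein's photoelectric equation: KE_max = hc/λ - φ
Rearranging: φ = hc/λ - KE_max

Calculate photon energy:
E_photon = hc/λ = (6.626×10⁻³⁴ J·s)(3×10⁸ m/s) / (140.3×10⁻⁹ m) = 8.8371 eV

Therefore:
φ = 8.8371 - 4.627 = 4.21 eV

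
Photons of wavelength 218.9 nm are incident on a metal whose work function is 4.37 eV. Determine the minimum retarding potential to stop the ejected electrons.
1.2940 V

The stopping potential V_s satisfies: eV_s = KE_max

First, find KE_max using Einstein's equation:
E_photon = hc/λ = 5.6640 eV
KE_max = E_photon - φ = 5.6640 - 4.37 = 1.2940 eV

Since eV_s = KE_max:
V_s = KE_max/e = 1.2940 V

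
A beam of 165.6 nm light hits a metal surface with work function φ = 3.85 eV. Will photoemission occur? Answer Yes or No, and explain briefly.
Yes

For photoemission, the photon energy must exceed the work function.

Photon energy: E = hc/λ = 7.4870 eV
Work function: φ = 3.85 eV

Since E_photon (7.4870 eV) > φ (3.85 eV), photoemission WILL occur.
The threshold wavelength is λ₀ = hc/φ = 322.0 nm.
Since 165.6 nm < 322.0 nm, the light has sufficient energy.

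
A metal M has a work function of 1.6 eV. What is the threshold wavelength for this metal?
774.90 nm

The threshold wavelength is when the photon energy equals the work function:
hc/λ₀ = φ

Solving for λ₀:
λ₀ = hc/φ = (6.626×10⁻³⁴ J·s)(3×10⁸ m/s) / (1.6 eV × 1.602×10⁻¹⁹ J/eV)
λ₀ = 774.90 nm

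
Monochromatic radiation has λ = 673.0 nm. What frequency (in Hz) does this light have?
4.4546e+14 Hz

Using the wave equation: c = fλ

Solving for frequency:
f = c/λ = (3×10⁸ m/s) / (673.0×10⁻⁹ m)
f = 4.4546e+14 Hz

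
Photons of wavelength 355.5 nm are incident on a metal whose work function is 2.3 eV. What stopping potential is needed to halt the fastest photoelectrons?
1.1876 V

The stopping potential V_s satisfies: eV_s = KE_max

First, find KE_max using Einstein's equation:
E_photon = hc/λ = 3.4876 eV
KE_max = E_photon - φ = 3.4876 - 2.3 = 1.1876 eV

Since eV_s = KE_max:
V_s = KE_max/e = 1.1876 V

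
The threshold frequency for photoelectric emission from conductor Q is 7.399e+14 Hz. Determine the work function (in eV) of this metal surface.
3.06 eV

At the threshold frequency, photon energy equals work function:
φ = hf₀

Calculating:
φ = (6.626×10⁻³⁴ J·s)(7.399e+14 Hz)
φ = 3.06 eV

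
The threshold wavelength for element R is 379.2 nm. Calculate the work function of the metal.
3.27 eV

At the threshold wavelength, photon energy equals work function:
φ = hc/λ₀

Calculating:
φ = (6.626×10⁻³⁴ J·s)(3×10⁸ m/s) / (379.2×10⁻⁹ m)
φ = 3.27 eV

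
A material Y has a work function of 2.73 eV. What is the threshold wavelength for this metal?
454.15 nm

The threshold wavelength is when the photon energy equals the work function:
hc/λ₀ = φ

Solving for λ₀:
λ₀ = hc/φ = (6.626×10⁻³⁴ J·s)(3×10⁸ m/s) / (2.73 eV × 1.602×10⁻¹⁹ J/eV)
λ₀ = 454.15 nm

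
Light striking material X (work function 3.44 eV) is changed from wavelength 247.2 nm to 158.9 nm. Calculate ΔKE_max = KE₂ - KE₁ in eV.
2.7871 eV

Using Einstein's equation: KE_max = hc/λ - φ

For λ₁ = 247.2 nm:
KE₁ = hc/λ₁ - φ = 5.0155 - 3.44 = 1.5755 eV

For λ₂ = 158.9 nm:
KE₂ = hc/λ₂ - φ = 7.8027 - 3.44 = 4.3627 eV

Change in KE:
ΔKE = KE₂ - KE₁ = 4.3627 - 1.5755 = 2.7871 eV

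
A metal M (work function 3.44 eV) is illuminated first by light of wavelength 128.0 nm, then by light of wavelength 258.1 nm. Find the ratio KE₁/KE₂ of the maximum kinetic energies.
4.5803

Using Einstein's equation: KE_max = hc/λ - φ

For λ₁ = 128.0 nm:
E₁ = hc/λ₁ = 9.6863 eV
KE₁ = E₁ - φ = 9.6863 - 3.44 = 6.2463 eV

For λ₂ = 258.1 nm:
E₂ = hc/λ₂ = 4.8037 eV
KE₂ = E₂ - φ = 4.8037 - 3.44 = 1.3637 eV

Ratio: KE₁/KE₂ = 6.2463/1.3637 = 4.5803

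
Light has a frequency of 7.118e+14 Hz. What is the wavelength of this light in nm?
421.18 nm

Using the wave equation: c = fλ

Solving for wavelength:
λ = c/f = (3×10⁸ m/s) / (7.118e+14 Hz)
λ = 421.18 nm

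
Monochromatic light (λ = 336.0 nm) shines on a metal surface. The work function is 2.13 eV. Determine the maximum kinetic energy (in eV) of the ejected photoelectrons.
1.5600 eV

Using Einstein's photoelectric equation: KE_max = hf - φ = hc/λ - φ

First, calculate the photon energy:
E_photon = hc/λ = (6.626×10⁻³⁴ J·s)(3×10⁸ m/s) / (336.0×10⁻⁹ m)
E_photon = 3.6900 eV

Then, the maximum kinetic energy:
KE_max = E_photon - φ = 3.6900 eV - 2.13 eV = 1.5600 eV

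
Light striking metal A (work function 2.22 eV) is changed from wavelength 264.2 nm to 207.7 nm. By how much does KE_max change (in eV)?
1.2766 eV

Using Einstein's equation: KE_max = hc/λ - φ

For λ₁ = 264.2 nm:
KE₁ = hc/λ₁ - φ = 4.6928 - 2.22 = 2.4728 eV

For λ₂ = 207.7 nm:
KE₂ = hc/λ₂ - φ = 5.9694 - 2.22 = 3.7494 eV

Change in KE:
ΔKE = KE₂ - KE₁ = 3.7494 - 2.4728 = 1.2766 eV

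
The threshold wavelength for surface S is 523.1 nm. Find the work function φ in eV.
2.37 eV

At the threshold wavelength, photon energy equals work function:
φ = hc/λ₀

Calculating:
φ = (6.626×10⁻³⁴ J·s)(3×10⁸ m/s) / (523.1×10⁻⁹ m)
φ = 2.37 eV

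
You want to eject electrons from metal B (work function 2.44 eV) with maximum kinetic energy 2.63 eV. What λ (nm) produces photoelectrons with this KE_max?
244.54 nm

From Einstein's equation: KE_max = hc/λ - φ

Rearranging for λ:
hc/λ = KE_max + φ
λ = hc/(KE_max + φ)

Required photon energy:
E_photon = KE_max + φ = 2.63 + 2.44 = 5.07 eV

Required wavelength:
λ = hc/E_photon = (6.626×10⁻³⁴)(3×10⁸) / (5.07 × 1.602×10⁻¹⁹)
λ = 244.54 nm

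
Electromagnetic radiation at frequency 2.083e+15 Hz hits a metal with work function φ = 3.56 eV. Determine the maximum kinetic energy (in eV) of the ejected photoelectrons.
5.0546 eV

Using Einstein's photoelectric equation: KE_max = hf - φ

First, calculate the photon energy:
E_photon = hf = (6.626×10⁻³⁴ J·s)(2.083e+15 Hz)
E_photon = 8.6146 eV

Then, the maximum kinetic energy:
KE_max = E_photon - φ = 8.6146 eV - 3.56 eV = 5.0546 eV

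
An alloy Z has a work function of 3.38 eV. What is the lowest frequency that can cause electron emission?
8.1728e+14 Hz

The threshold frequency is when the photon energy equals the work function:
hf₀ = φ

Solving for f₀:
f₀ = φ/h = (3.38 eV × 1.602×10⁻¹⁹ J/eV) / (6.626×10⁻³⁴ J·s)
f₀ = 8.1728e+14 Hz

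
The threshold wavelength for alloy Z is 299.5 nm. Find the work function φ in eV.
4.14 eV

At the threshold wavelength, photon energy equals work function:
φ = hc/λ₀

Calculating:
φ = (6.626×10⁻³⁴ J·s)(3×10⁸ m/s) / (299.5×10⁻⁹ m)
φ = 4.14 eV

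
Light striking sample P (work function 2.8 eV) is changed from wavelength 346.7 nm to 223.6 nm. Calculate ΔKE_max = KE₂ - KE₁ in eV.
1.9688 eV

Using Einstein's equation: KE_max = hc/λ - φ

For λ₁ = 346.7 nm:
KE₁ = hc/λ₁ - φ = 3.5761 - 2.8 = 0.7761 eV

For λ₂ = 223.6 nm:
KE₂ = hc/λ₂ - φ = 5.5449 - 2.8 = 2.7449 eV

Change in KE:
ΔKE = KE₂ - KE₁ = 2.7449 - 0.7761 = 1.9688 eV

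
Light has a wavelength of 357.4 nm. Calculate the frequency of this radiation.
8.3881e+14 Hz

Using the wave equation: c = fλ

Solving for frequency:
f = c/λ = (3×10⁸ m/s) / (357.4×10⁻⁹ m)
f = 8.3881e+14 Hz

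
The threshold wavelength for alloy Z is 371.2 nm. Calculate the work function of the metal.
3.34 eV

At the threshold wavelength, photon energy equals work function:
φ = hc/λ₀

Calculating:
φ = (6.626×10⁻³⁴ J·s)(3×10⁸ m/s) / (371.2×10⁻⁹ m)
φ = 3.34 eV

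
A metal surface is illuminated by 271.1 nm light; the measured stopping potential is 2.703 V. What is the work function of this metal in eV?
1.87 eV

The stopping potential gives the maximum kinetic energy: KE_max = eV_s = 2.703 eV

From Einstein's photoelectric equation: KE_max = hc/λ - φ
Rearranging: φ = hc/λ - KE_max

Calculate photon energy:
E_photon = hc/λ = (6.626×10⁻³⁴ J·s)(3×10⁸ m/s) / (271.1×10⁻⁹ m) = 4.5734 eV

Therefore:
φ = 4.5734 - 2.703 = 1.87 eV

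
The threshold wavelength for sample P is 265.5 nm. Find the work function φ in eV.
4.67 eV

At the threshold wavelength, photon energy equals work function:
φ = hc/λ₀

Calculating:
φ = (6.626×10⁻³⁴ J·s)(3×10⁸ m/s) / (265.5×10⁻⁹ m)
φ = 4.67 eV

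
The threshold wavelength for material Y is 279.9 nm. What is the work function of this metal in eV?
4.43 eV

At the threshold wavelength, photon energy equals work function:
φ = hc/λ₀

Calculating:
φ = (6.626×10⁻³⁴ J·s)(3×10⁸ m/s) / (279.9×10⁻⁹ m)
φ = 4.43 eV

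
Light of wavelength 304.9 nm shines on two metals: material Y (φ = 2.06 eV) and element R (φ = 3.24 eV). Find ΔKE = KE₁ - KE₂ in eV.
1.1800 eV

Using KE_max = hc/λ - φ for each metal:

Photon energy: E = hc/λ = 4.0664 eV

For material Y (φ₁ = 2.06 eV):
KE₁ = E - φ₁ = 4.0664 - 2.06 = 2.0064 eV

For element R (φ₂ = 3.24 eV):
KE₂ = E - φ₂ = 4.0664 - 3.24 = 0.8264 eV

Difference:
ΔKE = KE₁ - KE₂ = 2.0064 - 0.8264 = 1.1800 eV

Note: The difference equals the difference in work functions: 3.24 - 2.06 = 1.18 eV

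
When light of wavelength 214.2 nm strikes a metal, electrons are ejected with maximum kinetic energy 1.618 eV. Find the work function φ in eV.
4.17 eV

From Einstein's photoelectric equation: KE_max = hf - φ = hc/λ - φ

Rearranging for φ:
φ = hc/λ - KE_max

Calculate photon energy:
E_photon = hc/λ = 5.7882 eV

Therefore:
φ = 5.7882 - 1.618 = 4.17 eV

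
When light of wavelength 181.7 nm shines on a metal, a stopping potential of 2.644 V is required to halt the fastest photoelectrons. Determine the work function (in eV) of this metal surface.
4.18 eV

The stopping potential gives the maximum kinetic energy: KE_max = eV_s = 2.644 eV

From Einstein's photoelectric equation: KE_max = hc/λ - φ
Rearranging: φ = hc/λ - KE_max

Calculate photon energy:
E_photon = hc/λ = (6.626×10⁻³⁴ J·s)(3×10⁸ m/s) / (181.7×10⁻⁹ m) = 6.8236 eV

Therefore:
φ = 6.8236 - 2.644 = 4.18 eV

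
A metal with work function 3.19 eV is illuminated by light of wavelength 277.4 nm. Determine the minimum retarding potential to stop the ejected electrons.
1.2795 V

The stopping potential V_s satisfies: eV_s = KE_max

First, find KE_max using Einstein's equation:
E_photon = hc/λ = 4.4695 eV
KE_max = E_photon - φ = 4.4695 - 3.19 = 1.2795 eV

Since eV_s = KE_max:
V_s = KE_max/e = 1.2795 V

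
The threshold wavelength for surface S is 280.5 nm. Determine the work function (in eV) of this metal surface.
4.42 eV

At the threshold wavelength, photon energy equals work function:
φ = hc/λ₀

Calculating:
φ = (6.626×10⁻³⁴ J·s)(3×10⁸ m/s) / (280.5×10⁻⁹ m)
φ = 4.42 eV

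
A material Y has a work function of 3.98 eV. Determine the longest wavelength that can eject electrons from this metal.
311.52 nm

The threshold wavelength is when the photon energy equals the work function:
hc/λ₀ = φ

Solving for λ₀:
λ₀ = hc/φ = (6.626×10⁻³⁴ J·s)(3×10⁸ m/s) / (3.98 eV × 1.602×10⁻¹⁹ J/eV)
λ₀ = 311.52 nm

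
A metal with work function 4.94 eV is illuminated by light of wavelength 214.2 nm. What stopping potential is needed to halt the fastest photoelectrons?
0.8482 V

The stopping potential V_s satisfies: eV_s = KE_max

First, find KE_max using Einstein's equation:
E_photon = hc/λ = 5.7882 eV
KE_max = E_photon - φ = 5.7882 - 4.94 = 0.8482 eV

Since eV_s = KE_max:
V_s = KE_max/e = 0.8482 V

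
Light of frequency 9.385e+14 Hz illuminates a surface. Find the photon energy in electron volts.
3.8813 eV

Using E = hf:

E = hf = (6.626×10⁻³⁴ J·s)(9.385e+14 Hz)
E = 3.8813 eV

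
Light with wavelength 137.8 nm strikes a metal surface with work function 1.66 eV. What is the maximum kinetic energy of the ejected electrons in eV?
7.3374 eV

Using Einstein's photoelectric equation: KE_max = hf - φ = hc/λ - φ

First, calculate the photon energy:
E_photon = hc/λ = (6.626×10⁻³⁴ J·s)(3×10⁸ m/s) / (137.8×10⁻⁹ m)
E_photon = 8.9974 eV

Then, the maximum kinetic energy:
KE_max = E_photon - φ = 8.9974 eV - 1.66 eV = 7.3374 eV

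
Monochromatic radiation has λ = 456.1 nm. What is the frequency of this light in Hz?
6.5730e+14 Hz

Using the wave equation: c = fλ

Solving for frequency:
f = c/λ = (3×10⁸ m/s) / (456.1×10⁻⁹ m)
f = 6.5730e+14 Hz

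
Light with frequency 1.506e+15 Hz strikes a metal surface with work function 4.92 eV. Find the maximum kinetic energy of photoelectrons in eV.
1.3083 eV

Using Einstein's photoelectric equation: KE_max = hf - φ

First, calculate the photon energy:
E_photon = hf = (6.626×10⁻³⁴ J·s)(1.506e+15 Hz)
E_photon = 6.2283 eV

Then, the maximum kinetic energy:
KE_max = E_photon - φ = 6.2283 eV - 4.92 eV = 1.3083 eV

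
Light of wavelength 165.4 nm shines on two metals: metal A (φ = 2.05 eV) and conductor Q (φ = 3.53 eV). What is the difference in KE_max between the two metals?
1.4800 eV

Using KE_max = hc/λ - φ for each metal:

Photon energy: E = hc/λ = 7.4960 eV

For metal A (φ₁ = 2.05 eV):
KE₁ = E - φ₁ = 7.4960 - 2.05 = 5.4460 eV

For conductor Q (φ₂ = 3.53 eV):
KE₂ = E - φ₂ = 7.4960 - 3.53 = 3.9660 eV

Difference:
ΔKE = KE₁ - KE₂ = 5.4460 - 3.9660 = 1.4800 eV

Note: The difference equals the difference in work functions: 3.53 - 2.05 = 1.48 eV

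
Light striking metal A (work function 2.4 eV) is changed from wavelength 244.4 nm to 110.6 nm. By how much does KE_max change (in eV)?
6.1371 eV

Using Einstein's equation: KE_max = hc/λ - φ

For λ₁ = 244.4 nm:
KE₁ = hc/λ₁ - φ = 5.0730 - 2.4 = 2.6730 eV

For λ₂ = 110.6 nm:
KE₂ = hc/λ₂ - φ = 11.2101 - 2.4 = 8.8101 eV

Change in KE:
ΔKE = KE₂ - KE₁ = 8.8101 - 2.6730 = 6.1371 eV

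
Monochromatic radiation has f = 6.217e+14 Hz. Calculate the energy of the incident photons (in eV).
2.5711 eV

Using E = hf:

E = hf = (6.626×10⁻³⁴ J·s)(6.217e+14 Hz)
E = 2.5711 eV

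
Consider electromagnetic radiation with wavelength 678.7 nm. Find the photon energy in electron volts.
1.8268 eV

Using E = hf = hc/λ:

E = hc/λ = (6.626×10⁻³⁴ J·s)(3×10⁸ m/s) / (678.7×10⁻⁹ m)
E = 1.8268 eV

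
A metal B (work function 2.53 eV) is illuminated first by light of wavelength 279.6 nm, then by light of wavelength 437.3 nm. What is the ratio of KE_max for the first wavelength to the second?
6.2392

Using Einstein's equation: KE_max = hc/λ - φ

For λ₁ = 279.6 nm:
E₁ = hc/λ₁ = 4.4343 eV
KE₁ = E₁ - φ = 4.4343 - 2.53 = 1.9043 eV

For λ₂ = 437.3 nm:
E₂ = hc/λ₂ = 2.8352 eV
KE₂ = E₂ - φ = 2.8352 - 2.53 = 0.3052 eV

Ratio: KE₁/KE₂ = 1.9043/0.3052 = 6.2392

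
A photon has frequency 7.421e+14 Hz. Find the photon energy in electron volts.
3.0691 eV

Using E = hf:

E = hf = (6.626×10⁻³⁴ J·s)(7.421e+14 Hz)
E = 3.0691 eV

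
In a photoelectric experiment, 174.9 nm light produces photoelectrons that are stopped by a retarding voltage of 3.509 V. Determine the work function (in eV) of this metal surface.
3.58 eV

The stopping potential gives the maximum kinetic energy: KE_max = eV_s = 3.509 eV

From Einstein's photoelectric equation: KE_max = hc/λ - φ
Rearranging: φ = hc/λ - KE_max

Calculate photon energy:
E_photon = hc/λ = (6.626×10⁻³⁴ J·s)(3×10⁸ m/s) / (174.9×10⁻⁹ m) = 7.0889 eV

Therefore:
φ = 7.0889 - 3.509 = 3.58 eV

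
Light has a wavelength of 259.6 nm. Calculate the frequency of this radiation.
1.1548e+15 Hz

Using the wave equation: c = fλ

Solving for frequency:
f = c/λ = (3×10⁸ m/s) / (259.6×10⁻⁹ m)
f = 1.1548e+15 Hz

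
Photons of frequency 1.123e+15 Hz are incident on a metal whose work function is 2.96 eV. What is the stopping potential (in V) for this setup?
1.6844 V

The stopping potential V_s satisfies: eV_s = KE_max

First, find KE_max using Einstein's equation:
E_photon = hf = (6.626×10⁻³⁴ J·s)(1.123e+15 Hz) = 4.6444 eV
KE_max = E_photon - φ = 4.6444 - 2.96 = 1.6844 eV

Since eV_s = KE_max:
V_s = KE_max/e = 1.6844 V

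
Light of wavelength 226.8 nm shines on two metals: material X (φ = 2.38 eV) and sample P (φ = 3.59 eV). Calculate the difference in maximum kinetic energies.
1.2100 eV

Using KE_max = hc/λ - φ for each metal:

Photon energy: E = hc/λ = 5.4667 eV

For material X (φ₁ = 2.38 eV):
KE₁ = E - φ₁ = 5.4667 - 2.38 = 3.0867 eV

For sample P (φ₂ = 3.59 eV):
KE₂ = E - φ₂ = 5.4667 - 3.59 = 1.8767 eV

Difference:
ΔKE = KE₁ - KE₂ = 3.0867 - 1.8767 = 1.2100 eV

Note: The difference equals the difference in work functions: 3.59 - 2.38 = 1.21 eV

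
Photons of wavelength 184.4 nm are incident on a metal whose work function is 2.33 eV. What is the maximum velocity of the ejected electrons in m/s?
1.2432e+06 m/s

First, find the maximum kinetic energy:
E_photon = hc/λ = 6.7237 eV
KE_max = E_photon - φ = 6.7237 - 2.33 = 4.3937 eV

Convert to Joules: KE_max = 4.3937 × 1.602×10⁻¹⁹ J = 7.0394e-19 J

Then use KE = ½mv² to find velocity:
v = √(2·KE/m) = √(2 × 7.0394e-19 J / 9.109e-31 kg)
v = 1.2432e+06 m/s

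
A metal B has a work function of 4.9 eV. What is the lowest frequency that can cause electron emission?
1.1848e+15 Hz

The threshold frequency is when the photon energy equals the work function:
hf₀ = φ

Solving for f₀:
f₀ = φ/h = (4.9 eV × 1.602×10⁻¹⁹ J/eV) / (6.626×10⁻³⁴ J·s)
f₀ = 1.1848e+15 Hz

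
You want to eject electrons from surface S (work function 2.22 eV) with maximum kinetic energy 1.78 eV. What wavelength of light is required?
309.96 nm

From Einstein's equation: KE_max = hc/λ - φ

Rearranging for λ:
hc/λ = KE_max + φ
λ = hc/(KE_max + φ)

Required photon energy:
E_photon = KE_max + φ = 1.78 + 2.22 = 4.00 eV

Required wavelength:
λ = hc/E_photon = (6.626×10⁻³⁴)(3×10⁸) / (4.00 × 1.602×10⁻¹⁹)
λ = 309.96 nm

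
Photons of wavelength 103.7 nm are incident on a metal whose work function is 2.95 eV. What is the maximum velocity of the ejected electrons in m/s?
1.7799e+06 m/s

First, find the maximum kinetic energy:
E_photon = hc/λ = 11.9560 eV
KE_max = E_photon - φ = 11.9560 - 2.95 = 9.0060 eV

Convert to Joules: KE_max = 9.0060 × 1.602×10⁻¹⁹ J = 1.4429e-18 J

Then use KE = ½mv² to find velocity:
v = √(2·KE/m) = √(2 × 1.4429e-18 J / 9.109e-31 kg)
v = 1.7799e+06 m/s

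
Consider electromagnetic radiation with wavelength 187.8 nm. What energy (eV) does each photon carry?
6.6019 eV

Using E = hf = hc/λ:

E = hc/λ = (6.626×10⁻³⁴ J·s)(3×10⁸ m/s) / (187.8×10⁻⁹ m)
E = 6.6019 eV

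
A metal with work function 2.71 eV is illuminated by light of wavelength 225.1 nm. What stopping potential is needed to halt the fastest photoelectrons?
2.7980 V

The stopping potential V_s satisfies: eV_s = KE_max

First, find KE_max using Einstein's equation:
E_photon = hc/λ = 5.5080 eV
KE_max = E_photon - φ = 5.5080 - 2.71 = 2.7980 eV

Since eV_s = KE_max:
V_s = KE_max/e = 2.7980 V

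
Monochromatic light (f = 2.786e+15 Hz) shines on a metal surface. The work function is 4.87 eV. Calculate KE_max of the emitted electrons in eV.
6.6520 eV

Using Einstein's photoelectric equation: KE_max = hf - φ

First, calculate the photon energy:
E_photon = hf = (6.626×10⁻³⁴ J·s)(2.786e+15 Hz)
E_photon = 11.5220 eV

Then, the maximum kinetic energy:
KE_max = E_photon - φ = 11.5220 eV - 4.87 eV = 6.6520 eV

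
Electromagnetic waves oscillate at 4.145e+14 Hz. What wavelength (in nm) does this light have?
723.26 nm

Using the wave equation: c = fλ

Solving for wavelength:
λ = c/f = (3×10⁸ m/s) / (4.145e+14 Hz)
λ = 723.26 nm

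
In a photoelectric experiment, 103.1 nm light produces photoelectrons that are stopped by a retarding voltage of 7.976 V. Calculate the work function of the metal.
4.05 eV

The stopping potential gives the maximum kinetic energy: KE_max = eV_s = 7.976 eV

From Einstein's photoelectric equation: KE_max = hc/λ - φ
Rearranging: φ = hc/λ - KE_max

Calculate photon energy:
E_photon = hc/λ = (6.626×10⁻³⁴ J·s)(3×10⁸ m/s) / (103.1×10⁻⁹ m) = 12.0256 eV

Therefore:
φ = 12.0256 - 7.976 = 4.05 eV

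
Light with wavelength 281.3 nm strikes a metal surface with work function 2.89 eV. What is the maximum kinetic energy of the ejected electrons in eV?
1.5175 eV

Using Einstein's photoelectric equation: KE_max = hf - φ = hc/λ - φ

First, calculate the photon energy:
E_photon = hc/λ = (6.626×10⁻³⁴ J·s)(3×10⁸ m/s) / (281.3×10⁻⁹ m)
E_photon = 4.4075 eV

Then, the maximum kinetic energy:
KE_max = E_photon - φ = 4.4075 eV - 2.89 eV = 1.5175 eV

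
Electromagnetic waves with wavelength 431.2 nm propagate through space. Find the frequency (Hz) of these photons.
6.9525e+14 Hz

Using the wave equation: c = fλ

Solving for frequency:
f = c/λ = (3×10⁸ m/s) / (431.2×10⁻⁹ m)
f = 6.9525e+14 Hz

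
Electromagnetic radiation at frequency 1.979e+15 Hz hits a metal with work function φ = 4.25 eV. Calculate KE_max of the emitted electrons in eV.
3.9345 eV

Using Einstein's photoelectric equation: KE_max = hf - φ

First, calculate the photon energy:
E_photon = hf = (6.626×10⁻³⁴ J·s)(1.979e+15 Hz)
E_photon = 8.1845 eV

Then, the maximum kinetic energy:
KE_max = E_photon - φ = 8.1845 eV - 4.25 eV = 3.9345 eV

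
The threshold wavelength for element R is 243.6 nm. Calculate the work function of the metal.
5.09 eV

At the threshold wavelength, photon energy equals work function:
φ = hc/λ₀

Calculating:
φ = (6.626×10⁻³⁴ J·s)(3×10⁸ m/s) / (243.6×10⁻⁹ m)
φ = 5.09 eV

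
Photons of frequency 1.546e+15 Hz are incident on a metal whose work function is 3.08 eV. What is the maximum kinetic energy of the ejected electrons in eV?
3.3137 eV

Using Einstein's photoelectric equation: KE_max = hf - φ

First, calculate the photon energy:
E_photon = hf = (6.626×10⁻³⁴ J·s)(1.546e+15 Hz)
E_photon = 6.3937 eV

Then, the maximum kinetic energy:
KE_max = E_photon - φ = 6.3937 eV - 3.08 eV = 3.3137 eV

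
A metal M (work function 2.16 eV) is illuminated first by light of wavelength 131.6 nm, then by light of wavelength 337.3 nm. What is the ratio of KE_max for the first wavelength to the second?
4.7905

Using Einstein's equation: KE_max = hc/λ - φ

For λ₁ = 131.6 nm:
E₁ = hc/λ₁ = 9.4213 eV
KE₁ = E₁ - φ = 9.4213 - 2.16 = 7.2613 eV

For λ₂ = 337.3 nm:
E₂ = hc/λ₂ = 3.6758 eV
KE₂ = E₂ - φ = 3.6758 - 2.16 = 1.5158 eV

Ratio: KE₁/KE₂ = 7.2613/1.5158 = 4.7905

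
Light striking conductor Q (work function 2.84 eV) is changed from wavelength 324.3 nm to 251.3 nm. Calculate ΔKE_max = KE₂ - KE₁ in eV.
1.1106 eV

Using Einstein's equation: KE_max = hc/λ - φ

For λ₁ = 324.3 nm:
KE₁ = hc/λ₁ - φ = 3.8231 - 2.84 = 0.9831 eV

For λ₂ = 251.3 nm:
KE₂ = hc/λ₂ - φ = 4.9337 - 2.84 = 2.0937 eV

Change in KE:
ΔKE = KE₂ - KE₁ = 2.0937 - 0.9831 = 1.1106 eV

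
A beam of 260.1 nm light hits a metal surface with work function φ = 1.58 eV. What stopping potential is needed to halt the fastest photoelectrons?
3.1868 V

The stopping potential V_s satisfies: eV_s = KE_max

First, find KE_max using Einstein's equation:
E_photon = hc/λ = 4.7668 eV
KE_max = E_photon - φ = 4.7668 - 1.58 = 3.1868 eV

Since eV_s = KE_max:
V_s = KE_max/e = 3.1868 V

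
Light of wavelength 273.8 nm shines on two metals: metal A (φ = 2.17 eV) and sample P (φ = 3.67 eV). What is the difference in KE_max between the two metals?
1.5000 eV

Using KE_max = hc/λ - φ for each metal:

Photon energy: E = hc/λ = 4.5283 eV

For metal A (φ₁ = 2.17 eV):
KE₁ = E - φ₁ = 4.5283 - 2.17 = 2.3583 eV

For sample P (φ₂ = 3.67 eV):
KE₂ = E - φ₂ = 4.5283 - 3.67 = 0.8583 eV

Difference:
ΔKE = KE₁ - KE₂ = 2.3583 - 0.8583 = 1.5000 eV

Note: The difference equals the difference in work functions: 3.67 - 2.17 = 1.50 eV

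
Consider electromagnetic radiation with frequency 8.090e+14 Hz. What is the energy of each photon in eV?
3.3458 eV

Using E = hf:

E = hf = (6.626×10⁻³⁴ J·s)(8.090e+14 Hz)
E = 3.3458 eV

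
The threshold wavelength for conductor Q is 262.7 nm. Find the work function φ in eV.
4.72 eV

At the threshold wavelength, photon energy equals work function:
φ = hc/λ₀

Calculating:
φ = (6.626×10⁻³⁴ J·s)(3×10⁸ m/s) / (262.7×10⁻⁹ m)
φ = 4.72 eV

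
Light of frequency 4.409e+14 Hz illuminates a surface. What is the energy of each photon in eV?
1.8234 eV

Using E = hf:

E = hf = (6.626×10⁻³⁴ J·s)(4.409e+14 Hz)
E = 1.8234 eV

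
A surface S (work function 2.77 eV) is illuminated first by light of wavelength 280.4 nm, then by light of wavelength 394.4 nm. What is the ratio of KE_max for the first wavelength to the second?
4.4208

Using Einstein's equation: KE_max = hc/λ - φ

For λ₁ = 280.4 nm:
E₁ = hc/λ₁ = 4.4217 eV
KE₁ = E₁ - φ = 4.4217 - 2.77 = 1.6517 eV

For λ₂ = 394.4 nm:
E₂ = hc/λ₂ = 3.1436 eV
KE₂ = E₂ - φ = 3.1436 - 2.77 = 0.3736 eV

Ratio: KE₁/KE₂ = 1.6517/0.3736 = 4.4208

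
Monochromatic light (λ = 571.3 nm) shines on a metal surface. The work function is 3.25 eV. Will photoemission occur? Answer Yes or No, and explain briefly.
No

For photoemission, the photon energy must exceed the work function.

Photon energy: E = hc/λ = 2.1702 eV
Work function: φ = 3.25 eV

Since E_photon (2.1702 eV) < φ (3.25 eV), photoemission will NOT occur.
The threshold wavelength is λ₀ = hc/φ = 381.5 nm.
Since 571.3 nm > 381.5 nm, the photons lack sufficient energy.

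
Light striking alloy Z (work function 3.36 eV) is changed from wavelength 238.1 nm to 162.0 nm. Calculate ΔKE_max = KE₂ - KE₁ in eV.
2.4461 eV

Using Einstein's equation: KE_max = hc/λ - φ

For λ₁ = 238.1 nm:
KE₁ = hc/λ₁ - φ = 5.2072 - 3.36 = 1.8472 eV

For λ₂ = 162.0 nm:
KE₂ = hc/λ₂ - φ = 7.6533 - 3.36 = 4.2933 eV

Change in KE:
ΔKE = KE₂ - KE₁ = 4.2933 - 1.8472 = 2.4461 eV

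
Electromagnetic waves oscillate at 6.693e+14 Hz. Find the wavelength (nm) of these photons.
447.92 nm

Using the wave equation: c = fλ

Solving for wavelength:
λ = c/f = (3×10⁸ m/s) / (6.693e+14 Hz)
λ = 447.92 nm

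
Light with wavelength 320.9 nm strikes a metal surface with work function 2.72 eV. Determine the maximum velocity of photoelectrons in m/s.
6.3426e+05 m/s

First, find the maximum kinetic energy:
E_photon = hc/λ = 3.8636 eV
KE_max = E_photon - φ = 3.8636 - 2.72 = 1.1436 eV

Convert to Joules: KE_max = 1.1436 × 1.602×10⁻¹⁹ J = 1.8323e-19 J

Then use KE = ½mv² to find velocity:
v = √(2·KE/m) = √(2 × 1.8323e-19 J / 9.109e-31 kg)
v = 6.3426e+05 m/s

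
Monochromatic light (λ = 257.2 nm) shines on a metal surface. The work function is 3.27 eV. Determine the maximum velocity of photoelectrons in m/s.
7.3853e+05 m/s

First, find the maximum kinetic energy:
E_photon = hc/λ = 4.8205 eV
KE_max = E_photon - φ = 4.8205 - 3.27 = 1.5505 eV

Convert to Joules: KE_max = 1.5505 × 1.602×10⁻¹⁹ J = 2.4842e-19 J

Then use KE = ½mv² to find velocity:
v = √(2·KE/m) = √(2 × 2.4842e-19 J / 9.109e-31 kg)
v = 7.3853e+05 m/s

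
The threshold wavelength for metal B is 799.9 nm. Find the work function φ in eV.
1.55 eV

At the threshold wavelength, photon energy equals work function:
φ = hc/λ₀

Calculating:
φ = (6.626×10⁻³⁴ J·s)(3×10⁸ m/s) / (799.9×10⁻⁹ m)
φ = 1.55 eV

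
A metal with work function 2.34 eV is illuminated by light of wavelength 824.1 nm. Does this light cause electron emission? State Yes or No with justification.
No

For photoemission, the photon energy must exceed the work function.

Photon energy: E = hc/λ = 1.5045 eV
Work function: φ = 2.34 eV

Since E_photon (1.5045 eV) < φ (2.34 eV), photoemission will NOT occur.
The threshold wavelength is λ₀ = hc/φ = 529.8 nm.
Since 824.1 nm > 529.8 nm, the photons lack sufficient energy.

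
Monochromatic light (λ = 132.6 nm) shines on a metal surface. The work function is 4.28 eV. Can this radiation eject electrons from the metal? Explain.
Yes

For photoemission, the photon energy must exceed the work function.

Photon energy: E = hc/λ = 9.3502 eV
Work function: φ = 4.28 eV

Since E_photon (9.3502 eV) > φ (4.28 eV), photoemission WILL occur.
The threshold wavelength is λ₀ = hc/φ = 289.7 nm.
Since 132.6 nm < 289.7 nm, the light has sufficient energy.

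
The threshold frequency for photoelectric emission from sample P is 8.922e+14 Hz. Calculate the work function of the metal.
3.69 eV

At the threshold frequency, photon energy equals work function:
φ = hf₀

Calculating:
φ = (6.626×10⁻³⁴ J·s)(8.922e+14 Hz)
φ = 3.69 eV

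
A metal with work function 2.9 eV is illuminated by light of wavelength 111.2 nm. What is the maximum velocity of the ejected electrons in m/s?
1.7035e+06 m/s

First, find the maximum kinetic energy:
E_photon = hc/λ = 11.1497 eV
KE_max = E_photon - φ = 11.1497 - 2.9 = 8.2497 eV

Convert to Joules: KE_max = 8.2497 × 1.602×10⁻¹⁹ J = 1.3217e-18 J

Then use KE = ½mv² to find velocity:
v = √(2·KE/m) = √(2 × 1.3217e-18 J / 9.109e-31 kg)
v = 1.7035e+06 m/s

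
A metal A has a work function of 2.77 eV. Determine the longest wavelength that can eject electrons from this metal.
447.60 nm

The threshold wavelength is when the photon energy equals the work function:
hc/λ₀ = φ

Solving for λ₀:
λ₀ = hc/φ = (6.626×10⁻³⁴ J·s)(3×10⁸ m/s) / (2.77 eV × 1.602×10⁻¹⁹ J/eV)
λ₀ = 447.60 nm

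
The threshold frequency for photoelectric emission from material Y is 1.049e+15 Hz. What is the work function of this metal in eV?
4.34 eV

At the threshold frequency, photon energy equals work function:
φ = hf₀

Calculating:
φ = (6.626×10⁻³⁴ J·s)(1.049e+15 Hz)
φ = 4.34 eV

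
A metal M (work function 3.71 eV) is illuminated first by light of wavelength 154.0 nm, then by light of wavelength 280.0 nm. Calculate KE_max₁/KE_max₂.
6.0458

Using Einstein's equation: KE_max = hc/λ - φ

For λ₁ = 154.0 nm:
E₁ = hc/λ₁ = 8.0509 eV
KE₁ = E₁ - φ = 8.0509 - 3.71 = 4.3409 eV

For λ₂ = 280.0 nm:
E₂ = hc/λ₂ = 4.4280 eV
KE₂ = E₂ - φ = 4.4280 - 3.71 = 0.7180 eV

Ratio: KE₁/KE₂ = 4.3409/0.7180 = 6.0458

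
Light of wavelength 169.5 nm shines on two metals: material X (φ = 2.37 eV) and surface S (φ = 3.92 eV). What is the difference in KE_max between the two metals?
1.5500 eV

Using KE_max = hc/λ - φ for each metal:

Photon energy: E = hc/λ = 7.3147 eV

For material X (φ₁ = 2.37 eV):
KE₁ = E - φ₁ = 7.3147 - 2.37 = 4.9447 eV

For surface S (φ₂ = 3.92 eV):
KE₂ = E - φ₂ = 7.3147 - 3.92 = 3.3947 eV

Difference:
ΔKE = KE₁ - KE₂ = 4.9447 - 3.3947 = 1.5500 eV

Note: The difference equals the difference in work functions: 3.92 - 2.37 = 1.55 eV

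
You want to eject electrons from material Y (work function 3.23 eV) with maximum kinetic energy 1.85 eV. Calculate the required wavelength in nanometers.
244.06 nm

From Einstein's equation: KE_max = hc/λ - φ

Rearranging for λ:
hc/λ = KE_max + φ
λ = hc/(KE_max + φ)

Required photon energy:
E_photon = KE_max + φ = 1.85 + 3.23 = 5.08 eV

Required wavelength:
λ = hc/E_photon = (6.626×10⁻³⁴)(3×10⁸) / (5.08 × 1.602×10⁻¹⁹)
λ = 244.06 nm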